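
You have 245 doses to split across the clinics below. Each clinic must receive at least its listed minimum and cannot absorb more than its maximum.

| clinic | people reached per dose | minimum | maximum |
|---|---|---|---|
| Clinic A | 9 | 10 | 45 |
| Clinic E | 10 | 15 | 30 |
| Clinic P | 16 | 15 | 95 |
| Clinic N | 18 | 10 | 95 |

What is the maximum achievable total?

3755

Meeting every minimum uses 10+15+15+10 = 50 doses, leaving 195.
Order the clinics by people reached per dose: Clinic N 18 > Clinic P 16 > Clinic E 10 > Clinic A 9.
Clinic N: +85 to 95 (cap) — 110 left.
Clinic P: +80 to 95 (cap) — 30 left.
Give Clinic E 15 more to hit its cap of 30 — 15 left.
Only 15 left; Clinic A takes them to reach 25.
Total = 9×25 + 10×30 + 16×95 + 18×95 = 3755.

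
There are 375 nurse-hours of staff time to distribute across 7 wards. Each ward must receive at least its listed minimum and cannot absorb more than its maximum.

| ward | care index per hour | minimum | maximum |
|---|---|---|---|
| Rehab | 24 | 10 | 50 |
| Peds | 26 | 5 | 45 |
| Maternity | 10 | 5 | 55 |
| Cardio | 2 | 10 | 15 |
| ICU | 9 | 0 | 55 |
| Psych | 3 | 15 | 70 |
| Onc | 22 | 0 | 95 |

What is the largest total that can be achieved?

Meeting every minimum uses 10+5+5+10+0+15+0 = 45 nurse-hours, leaving 330.
Highest care index per hour first: Peds 26 > Rehab 24 > Onc 22 > Maternity 10 > ICU 9 > Psych 3 > Cardio 2.
Peds takes 40 more to reach its cap of 45 → 290 left.
Rehab takes 40 more to reach its cap of 50 → 250 left.
Onc: +95 to 95 (cap) → 155 left.
Maternity takes 50 more to reach its cap of 55 → 105 left.
ICU takes 55 more to reach its cap of 55 → 50 left.
Psych has room for 55 more but only 50 remain, so it gets 65.
Total = 24×50 + 26×45 + 10×55 + 2×10 + 9×55 + 3×65 + 22×95 = 5720.

5720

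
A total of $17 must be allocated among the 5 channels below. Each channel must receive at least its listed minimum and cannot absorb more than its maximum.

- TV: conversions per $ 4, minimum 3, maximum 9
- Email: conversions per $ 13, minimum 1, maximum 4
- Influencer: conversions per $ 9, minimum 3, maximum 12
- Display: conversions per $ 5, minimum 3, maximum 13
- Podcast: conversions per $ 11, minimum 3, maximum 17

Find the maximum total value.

150

Meeting every minimum uses 3+1+3+3+3 = 13 $, leaving 4.
Order the channels by conversions per $: Email 13 > Podcast 11 > Influencer 9 > Display 5 > TV 4.
Email: +3 to 4 (cap) → 1 left.
Podcast: +1 (room for 14) → 4. Pool exhausted.
Total = 4×3 + 13×4 + 9×3 + 5×3 + 11×4 = 150.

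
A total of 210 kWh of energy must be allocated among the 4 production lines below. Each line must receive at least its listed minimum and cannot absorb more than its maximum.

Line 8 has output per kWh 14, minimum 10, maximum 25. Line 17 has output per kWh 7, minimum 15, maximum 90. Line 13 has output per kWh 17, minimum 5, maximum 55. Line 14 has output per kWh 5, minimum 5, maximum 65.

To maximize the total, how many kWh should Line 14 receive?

Meeting every minimum uses 10+15+5+5 = 35 kWh, leaving 175.
Rank by output per kWh: Line 13 17 > Line 8 14 > Line 17 7 > Line 14 5.
Give Line 13 50 more to hit its cap of 55 → 125 left.
Line 8: +15 to 25 (cap) → 110 left.
Line 17 takes 75 more to reach its cap of 90 → 35 left.
Line 14 has room for 60 more but only 35 remain, so it gets 40.

40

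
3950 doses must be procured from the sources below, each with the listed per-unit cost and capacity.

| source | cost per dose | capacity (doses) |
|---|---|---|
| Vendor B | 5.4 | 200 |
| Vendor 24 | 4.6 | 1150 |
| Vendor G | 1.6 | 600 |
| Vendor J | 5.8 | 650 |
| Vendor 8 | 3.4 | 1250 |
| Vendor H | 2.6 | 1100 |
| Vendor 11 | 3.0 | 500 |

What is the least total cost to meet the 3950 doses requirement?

11870

Use sources in increasing cost order.
Take 600 from Vendor G at 1.6 ; need 3350 more.
Vendor H (2.6): use full 1100 ; 2250 doses to go.
Vendor 11 at 3.0: take all 500 doses ; 1750 still needed.
Vendor 8 (3.4): use full 1250 ; 500 doses to go.
Take 500 from Vendor 24 at 4.6 to finish.
Vendor B, Vendor J: unused.
Cost = 600×1.6 + 1100×2.6 + 500×3.0 + 1250×3.4 + 500×4.6 = 11870.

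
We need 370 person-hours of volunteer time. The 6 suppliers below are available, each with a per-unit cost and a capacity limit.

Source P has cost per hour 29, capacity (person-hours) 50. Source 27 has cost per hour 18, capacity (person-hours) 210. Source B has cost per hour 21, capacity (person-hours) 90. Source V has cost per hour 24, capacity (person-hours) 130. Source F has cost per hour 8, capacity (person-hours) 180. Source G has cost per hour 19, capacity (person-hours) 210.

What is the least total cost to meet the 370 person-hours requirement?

4860

Use suppliers in increasing cost order.
Take 180 from Source F at 8 → need 190 more.
Source 27 (18): take the remaining 190 → done.
Source G, Source B, Source V, Source P: unused.
Cost = 180×8 + 190×18 = 4860.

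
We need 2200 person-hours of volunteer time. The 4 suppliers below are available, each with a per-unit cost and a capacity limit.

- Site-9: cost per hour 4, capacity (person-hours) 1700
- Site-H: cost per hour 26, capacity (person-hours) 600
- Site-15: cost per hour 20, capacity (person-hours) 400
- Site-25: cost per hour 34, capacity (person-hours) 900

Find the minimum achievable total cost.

17400

Fill from the cheapest supplier first.
Site-9 (4): use full 1700 → 500 person-hours to go.
Site-15 at 20: take all 400 person-hours → 100 still needed.
Site-H at 26: take 100 of its 600 → requirement met.
Site-25: unused.
Cost = 1700×4 + 400×20 + 100×26 = 17400.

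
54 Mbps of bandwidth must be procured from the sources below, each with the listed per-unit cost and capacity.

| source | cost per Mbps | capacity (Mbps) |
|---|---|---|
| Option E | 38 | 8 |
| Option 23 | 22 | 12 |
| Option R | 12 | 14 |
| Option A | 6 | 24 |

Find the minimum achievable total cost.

728

Fill from the cheapest source first.
Option A (6): use full 24 ; 30 Mbps to go.
Option R at 12: take all 14 Mbps ; 16 still needed.
Take 12 from Option 23 at 22 ; need 4 more.
Option E (38): take the remaining 4 ; done.
Cost = 24×6 + 14×12 + 12×22 + 4×38 = 728.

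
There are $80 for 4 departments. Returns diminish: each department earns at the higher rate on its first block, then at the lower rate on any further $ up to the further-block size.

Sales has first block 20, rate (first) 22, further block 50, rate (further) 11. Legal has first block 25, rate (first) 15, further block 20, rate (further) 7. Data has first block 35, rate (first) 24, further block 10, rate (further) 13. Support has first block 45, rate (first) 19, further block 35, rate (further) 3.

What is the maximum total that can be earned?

1755

Treat each block as its own option and order by rate: Data/first 24 > Sales/first 22 > Support/first 19 > Legal/first 15 > Data/second 13 > Sales/second 11 > Legal/second 7 > Support/second 3.
Data/first (24): +35 → 45 left.
Sales/first (22): +20 → 25 left.
Support/first: +25 of 45 at 19; pool empty.
Total = 24×35 + 22×20 + 19×25 = 1755.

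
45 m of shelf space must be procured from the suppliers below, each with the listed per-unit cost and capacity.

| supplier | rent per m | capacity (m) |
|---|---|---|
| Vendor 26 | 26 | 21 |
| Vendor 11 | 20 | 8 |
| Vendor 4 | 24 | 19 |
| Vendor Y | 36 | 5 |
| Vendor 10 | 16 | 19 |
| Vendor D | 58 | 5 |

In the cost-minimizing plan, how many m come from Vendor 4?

Use suppliers in increasing cost order.
Vendor 10 (16): use full 19 — 26 m to go.
Vendor 11 at 20: take all 8 m — 18 still needed.
Vendor 4 at 24: take 18 of its 19 — requirement met.
Vendor 26, Vendor Y, Vendor D: unused.

18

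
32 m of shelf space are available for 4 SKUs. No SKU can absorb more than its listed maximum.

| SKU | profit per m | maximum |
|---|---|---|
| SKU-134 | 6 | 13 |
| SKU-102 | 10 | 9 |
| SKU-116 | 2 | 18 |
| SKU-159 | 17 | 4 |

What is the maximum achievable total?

248

Highest profit per m first: SKU-159 17 > SKU-102 10 > SKU-134 6 > SKU-116 2.
SKU-159: +4 to 4 (cap) — 28 left.
SKU-102: +9 to 9 (cap) — 19 left.
SKU-134: +13 to 13 (cap) — 6 left.
SKU-116: +6 (room for 18) → 6. Pool exhausted.
Total = 6×13 + 10×9 + 2×6 + 17×4 = 248.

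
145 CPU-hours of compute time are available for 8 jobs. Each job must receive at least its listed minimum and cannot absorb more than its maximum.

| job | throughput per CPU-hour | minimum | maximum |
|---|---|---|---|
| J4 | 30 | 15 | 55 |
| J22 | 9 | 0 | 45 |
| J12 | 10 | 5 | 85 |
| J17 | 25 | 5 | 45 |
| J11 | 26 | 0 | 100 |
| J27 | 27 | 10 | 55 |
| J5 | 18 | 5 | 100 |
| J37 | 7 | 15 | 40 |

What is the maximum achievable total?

Meeting every minimum uses 15+0+5+5+0+10+5+15 = 55 CPU-hours, leaving 90.
Highest throughput per CPU-hour first: J4 30 > J27 27 > J11 26 > J17 25 > J5 18 > J12 10 > J22 9 > J37 7.
J4 takes 40 more to reach its cap of 55 — 50 left.
J27: +45 to 55 (cap) — 5 left.
J11: +5 (room for 100) → 5. Pool exhausted.
Total = 30×55 + 10×5 + 25×5 + 26×5 + 27×55 + 18×5 + 7×15 = 3635.

3635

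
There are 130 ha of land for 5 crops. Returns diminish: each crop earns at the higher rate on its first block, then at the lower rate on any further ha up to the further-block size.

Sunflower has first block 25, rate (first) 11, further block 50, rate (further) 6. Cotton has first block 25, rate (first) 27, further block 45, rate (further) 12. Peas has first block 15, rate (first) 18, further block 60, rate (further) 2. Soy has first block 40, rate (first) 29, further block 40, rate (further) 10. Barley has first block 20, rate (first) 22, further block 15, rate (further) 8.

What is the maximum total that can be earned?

Treat each block as its own option and order by rate: Soy/tier1 29 > Cotton/tier1 27 > Barley/tier1 22 > Peas/tier1 18 > Cotton/tier2 12 > Sunflower/tier1 11 > Soy/tier2 10 > Barley/tier2 8 > Sunflower/tier2 6 > Peas/tier2 2.
Fill Soy tier1 block (40 at 29) → 90 left.
Cotton/tier1 (27): +25 → 65 left.
Barley tier1 at 22: fill all 20 → 45 left.
Fill Peas tier1 block (15 at 18) → 30 left.
Cotton/tier2: +30 of 45 at 12; pool empty.
Total = 29×40 + 27×25 + 22×20 + 18×15 + 12×30 = 2905.

2905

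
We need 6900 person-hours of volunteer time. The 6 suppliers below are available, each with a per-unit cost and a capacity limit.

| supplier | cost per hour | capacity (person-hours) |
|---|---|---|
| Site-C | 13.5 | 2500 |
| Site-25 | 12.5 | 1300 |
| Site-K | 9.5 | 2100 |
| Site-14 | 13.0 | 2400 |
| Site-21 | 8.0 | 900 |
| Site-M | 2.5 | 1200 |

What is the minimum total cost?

64600

Cheapest first:
Site-M (2.5): use full 1200 — 5700 person-hours to go.
Site-21 (8.0): use full 900 — 4800 person-hours to go.
Site-K (9.5): use full 2100 — 2700 person-hours to go.
Site-25 at 12.5: take all 1300 person-hours — 1400 still needed.
Site-14 (13.0): take the remaining 1400 — done.
Site-C: unused.
Cost = 1200×2.5 + 900×8.0 + 2100×9.5 + 1300×12.5 + 1400×13.0 = 64600.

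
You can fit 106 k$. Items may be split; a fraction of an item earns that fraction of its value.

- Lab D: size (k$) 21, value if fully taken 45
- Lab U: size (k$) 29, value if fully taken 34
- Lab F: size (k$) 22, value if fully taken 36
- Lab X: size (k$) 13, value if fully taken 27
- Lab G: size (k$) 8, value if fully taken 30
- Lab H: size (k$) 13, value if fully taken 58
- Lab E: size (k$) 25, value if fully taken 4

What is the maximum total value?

230

Best value per unit of size first: Lab H 58/13≈4.46, Lab G 30/8≈3.75, Lab D 45/21≈2.14, Lab X 27/13≈2.08, Lab F 36/22≈1.64, Lab U 34/29≈1.17, Lab E 4/25≈0.16.
All 13 k$ of Lab H fit (value 58) → 93 remain.
Lab G: take in full, 8 k$ for value 30 → 85 left.
Lab D: take in full, 21 k$ for value 45 → 64 left.
Take all of Lab X (13 k$, value 27) → 51 k$ left.
Take all of Lab F (22 k$, value 36) → 29 k$ left.
Lab U: take in full, 29 k$ for value 34 → 0 left.
Total value = 230.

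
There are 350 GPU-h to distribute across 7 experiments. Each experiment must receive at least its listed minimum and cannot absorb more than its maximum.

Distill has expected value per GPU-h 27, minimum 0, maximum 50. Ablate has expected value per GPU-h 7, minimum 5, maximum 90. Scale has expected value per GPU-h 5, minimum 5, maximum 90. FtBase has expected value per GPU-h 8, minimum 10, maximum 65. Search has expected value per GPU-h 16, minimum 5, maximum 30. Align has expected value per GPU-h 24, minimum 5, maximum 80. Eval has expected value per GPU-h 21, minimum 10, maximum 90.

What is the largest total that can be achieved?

6395

Meeting every minimum uses 0+5+5+10+5+5+10 = 40 GPU-h, leaving 310.
Order the experiments by expected value per GPU-h: Distill 27 > Align 24 > Eval 21 > Search 16 > FtBase 8 > Ablate 7 > Scale 5.
Distill: +50 to 50 (cap) — 260 left.
Align takes 75 more to reach its cap of 80 — 185 left.
Give Eval 80 more to hit its cap of 90 — 105 left.
Give Search 25 more to hit its cap of 30 — 80 left.
Give FtBase 55 more to hit its cap of 65 — 25 left.
Only 25 left; Ablate takes them to reach 30.
Total = 27×50 + 7×30 + 5×5 + 8×65 + 16×30 + 24×80 + 21×90 = 6395.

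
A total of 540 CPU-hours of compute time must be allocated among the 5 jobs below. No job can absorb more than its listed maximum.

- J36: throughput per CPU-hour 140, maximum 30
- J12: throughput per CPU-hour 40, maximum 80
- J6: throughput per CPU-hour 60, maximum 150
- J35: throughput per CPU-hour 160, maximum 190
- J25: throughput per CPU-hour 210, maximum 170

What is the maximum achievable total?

Highest throughput per CPU-hour first: J25 210 > J35 160 > J36 140 > J6 60 > J12 40.
Give J25 170 to hit its cap of 170 ; 370 left.
Give J35 190 to hit its cap of 190 ; 180 left.
J36: +30 to 30 (cap) ; 150 left.
J6 takes 150 to reach its cap of 150 ; 0 left.
Total = 140×30 + 60×150 + 160×190 + 210×170 = 79300.

79300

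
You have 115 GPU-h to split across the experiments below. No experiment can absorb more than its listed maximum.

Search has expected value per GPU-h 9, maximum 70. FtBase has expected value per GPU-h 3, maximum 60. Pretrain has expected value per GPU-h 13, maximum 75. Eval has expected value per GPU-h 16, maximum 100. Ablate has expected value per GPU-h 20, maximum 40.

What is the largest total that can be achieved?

2000

Order the experiments by expected value per GPU-h: Ablate 20 > Eval 16 > Pretrain 13 > Search 9 > FtBase 3.
Ablate: +40 to 40 (cap) → 75 left.
Eval has room for 100 but only 75 remain, so it gets 75.
Total = 16×75 + 20×40 = 2000.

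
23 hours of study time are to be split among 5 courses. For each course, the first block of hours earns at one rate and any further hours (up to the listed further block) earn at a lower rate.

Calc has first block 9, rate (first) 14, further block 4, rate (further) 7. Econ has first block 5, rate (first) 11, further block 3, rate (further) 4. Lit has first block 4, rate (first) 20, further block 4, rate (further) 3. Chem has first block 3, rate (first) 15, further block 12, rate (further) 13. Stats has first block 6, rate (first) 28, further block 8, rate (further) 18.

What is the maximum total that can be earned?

465

Order all 10 blocks by rate: Stats/first 28 > Lit/first 20 > Stats/second 18 > Chem/first 15 > Calc/first 14 > Chem/second 13 > Econ/first 11 > Calc/second 7 > Econ/second 4 > Lit/second 3.
Fill Stats first block (6 at 28) — 17 left.
Fill Lit first block (4 at 20) — 13 left.
Stats second at 18: fill all 8 — 5 left.
Chem first at 15: fill all 3 — 2 left.
Calc first at 14: only 2 left, fill 2.
Total = 28×6 + 20×4 + 18×8 + 15×3 + 14×2 = 465.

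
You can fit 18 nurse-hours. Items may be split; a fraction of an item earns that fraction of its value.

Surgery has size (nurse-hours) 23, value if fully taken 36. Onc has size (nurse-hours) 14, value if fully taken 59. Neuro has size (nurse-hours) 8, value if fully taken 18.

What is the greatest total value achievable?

68

Best value per unit of size first: Onc 59/14≈4.21, Neuro 18/8≈2.25, Surgery 36/23≈1.57.
Take all of Onc (14 nurse-hours, value 59) — 4 nurse-hours left.
Fill the last 4 nurse-hours with part of Neuro: 4/8 of it earns 9.
Total value = 68.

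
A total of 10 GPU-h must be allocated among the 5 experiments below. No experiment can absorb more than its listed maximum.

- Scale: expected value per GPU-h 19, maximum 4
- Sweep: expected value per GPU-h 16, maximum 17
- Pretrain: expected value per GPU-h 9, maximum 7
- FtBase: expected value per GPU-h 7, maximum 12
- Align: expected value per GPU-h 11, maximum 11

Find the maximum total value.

172

Highest expected value per GPU-h first: Scale 19 > Sweep 16 > Align 11 > Pretrain 9 > FtBase 7.
Give Scale 4 to hit its cap of 4 ; 6 left.
Sweep: +6 (room for 17) → 6. Pool exhausted.
Total = 19×4 + 16×6 = 172.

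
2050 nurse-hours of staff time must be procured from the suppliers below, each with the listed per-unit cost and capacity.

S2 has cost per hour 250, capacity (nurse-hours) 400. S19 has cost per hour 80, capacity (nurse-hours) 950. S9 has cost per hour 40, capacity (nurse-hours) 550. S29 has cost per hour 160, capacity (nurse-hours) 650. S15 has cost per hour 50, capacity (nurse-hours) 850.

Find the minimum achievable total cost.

116500

Use suppliers in increasing cost order.
S9 (40): use full 550 — 1500 nurse-hours to go.
S15 (50): use full 850 — 650 nurse-hours to go.
S19 (80): take the remaining 650 — done.
S29, S2: unused.
Cost = 550×40 + 850×50 + 650×80 = 116500.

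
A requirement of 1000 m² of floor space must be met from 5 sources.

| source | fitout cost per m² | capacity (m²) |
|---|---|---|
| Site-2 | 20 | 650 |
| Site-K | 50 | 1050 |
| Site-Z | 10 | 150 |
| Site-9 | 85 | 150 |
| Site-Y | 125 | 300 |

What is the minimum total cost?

Fill from the cheapest source first.
Site-Z at 10: take all 150 m² → 850 still needed.
Site-2 at 20: take all 650 m² → 200 still needed.
Site-K (50): take the remaining 200 → done.
Site-9, Site-Y: unused.
Cost = 150×10 + 650×20 + 200×50 = 24500.

24500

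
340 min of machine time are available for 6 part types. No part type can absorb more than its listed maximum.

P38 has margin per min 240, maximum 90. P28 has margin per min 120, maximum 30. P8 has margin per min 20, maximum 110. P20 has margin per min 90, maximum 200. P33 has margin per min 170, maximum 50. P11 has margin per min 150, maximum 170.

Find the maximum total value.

59200

Rank by margin per min: P38 240 > P33 170 > P11 150 > P28 120 > P20 90 > P8 20.
Give P38 90 to hit its cap of 90 ; 250 left.
P33 takes 50 to reach its cap of 50 ; 200 left.
P11: +170 to 170 (cap) ; 30 left.
P28 takes 30 to reach its cap of 30 ; 0 left.
Total = 240×90 + 120×30 + 170×50 + 150×170 = 59200.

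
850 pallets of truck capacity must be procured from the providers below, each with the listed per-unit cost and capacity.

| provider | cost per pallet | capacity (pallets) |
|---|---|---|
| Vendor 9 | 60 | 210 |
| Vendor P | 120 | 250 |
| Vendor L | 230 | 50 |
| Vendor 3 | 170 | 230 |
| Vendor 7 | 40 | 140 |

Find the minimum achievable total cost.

91900

Use providers in increasing cost order.
Vendor 7 (40): use full 140 → 710 pallets to go.
Take 210 from Vendor 9 at 60 → need 500 more.
Take 250 from Vendor P at 120 → need 250 more.
Vendor 3 (170): use full 230 → 20 pallets to go.
Vendor L (230): take the remaining 20 → done.
Cost = 140×40 + 210×60 + 250×120 + 230×170 + 20×230 = 91900.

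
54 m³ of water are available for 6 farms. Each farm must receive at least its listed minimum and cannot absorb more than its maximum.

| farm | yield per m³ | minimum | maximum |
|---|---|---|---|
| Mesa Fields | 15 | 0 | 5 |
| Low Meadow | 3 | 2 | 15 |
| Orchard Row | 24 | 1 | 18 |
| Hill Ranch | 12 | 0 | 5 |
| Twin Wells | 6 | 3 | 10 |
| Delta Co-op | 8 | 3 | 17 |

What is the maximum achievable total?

Meeting every minimum uses 0+2+1+0+3+3 = 9 m³, leaving 45.
Highest yield per m³ first: Orchard Row 24 > Mesa Fields 15 > Hill Ranch 12 > Delta Co-op 8 > Twin Wells 6 > Low Meadow 3.
Orchard Row takes 17 more to reach its cap of 18 — 28 left.
Mesa Fields: +5 to 5 (cap) — 23 left.
Hill Ranch takes 5 more to reach its cap of 5 — 18 left.
Delta Co-op: +14 to 17 (cap) — 4 left.
Only 4 left; Twin Wells takes them to reach 7.
Total = 15×5 + 3×2 + 24×18 + 12×5 + 6×7 + 8×17 = 751.

751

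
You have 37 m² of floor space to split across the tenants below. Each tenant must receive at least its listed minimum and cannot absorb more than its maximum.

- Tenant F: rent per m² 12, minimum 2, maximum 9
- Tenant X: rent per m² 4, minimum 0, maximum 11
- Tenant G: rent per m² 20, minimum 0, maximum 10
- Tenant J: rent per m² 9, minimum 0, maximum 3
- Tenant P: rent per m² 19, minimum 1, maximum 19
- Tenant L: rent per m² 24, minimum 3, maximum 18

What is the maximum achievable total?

Meeting every minimum uses 2+0+0+0+1+3 = 6 m², leaving 31.
Highest rent per m² first: Tenant L 24 > Tenant G 20 > Tenant P 19 > Tenant F 12 > Tenant J 9 > Tenant X 4.
Tenant L takes 15 more to reach its cap of 18 → 16 left.
Give Tenant G 10 more to hit its cap of 10 → 6 left.
Tenant P: +6 (room for 18) → 7. Pool exhausted.
Total = 12×2 + 20×10 + 19×7 + 24×18 = 789.

789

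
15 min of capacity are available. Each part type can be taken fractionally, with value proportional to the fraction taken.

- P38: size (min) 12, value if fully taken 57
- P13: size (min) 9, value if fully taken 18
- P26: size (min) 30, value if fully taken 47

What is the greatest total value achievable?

63

Sort by value density: P38 57/12≈4.75, P13 18/9≈2, P26 47/30≈1.57.
Take all of P38 (12 min, value 57) → 3 min left.
Only 3 min remain; take 3/9 of P13 for value 18×3/9 = 6.
Total value = 63.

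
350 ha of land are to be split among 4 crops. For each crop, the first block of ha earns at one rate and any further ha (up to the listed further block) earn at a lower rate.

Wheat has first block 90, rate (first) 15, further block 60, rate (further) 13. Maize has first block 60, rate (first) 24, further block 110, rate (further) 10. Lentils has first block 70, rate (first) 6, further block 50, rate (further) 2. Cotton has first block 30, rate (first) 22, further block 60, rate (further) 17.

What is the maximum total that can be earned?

Rank every tier by rate: Maize/T1 24 > Cotton/T1 22 > Cotton/T2 17 > Wheat/T1 15 > Wheat/T2 13 > Maize/T2 10 > Lentils/T1 6 > Lentils/T2 2.
Fill Maize T1 block (60 at 24) ; 290 left.
Fill Cotton T1 block (30 at 22) ; 260 left.
Cotton/T2 (17): +60 ; 200 left.
Fill Wheat T1 block (90 at 15) ; 110 left.
Wheat/T2 (13): +60 ; 50 left.
Maize/T2: +50 of 110 at 10; pool empty.
Total = 24×60 + 22×30 + 17×60 + 15×90 + 13×60 + 10×50 = 5750.

5750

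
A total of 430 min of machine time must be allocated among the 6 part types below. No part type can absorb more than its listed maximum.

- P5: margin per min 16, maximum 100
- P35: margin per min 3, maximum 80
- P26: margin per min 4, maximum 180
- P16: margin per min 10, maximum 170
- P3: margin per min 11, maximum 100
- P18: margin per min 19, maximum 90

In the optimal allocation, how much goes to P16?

Order the part types by margin per min: P18 19 > P5 16 > P3 11 > P16 10 > P26 4 > P35 3.
P18: +90 to 90 (cap) ; 340 left.
P5: +100 to 100 (cap) ; 240 left.
P3: +100 to 100 (cap) ; 140 left.
P16: +140 (room for 170) → 140. Pool exhausted.

140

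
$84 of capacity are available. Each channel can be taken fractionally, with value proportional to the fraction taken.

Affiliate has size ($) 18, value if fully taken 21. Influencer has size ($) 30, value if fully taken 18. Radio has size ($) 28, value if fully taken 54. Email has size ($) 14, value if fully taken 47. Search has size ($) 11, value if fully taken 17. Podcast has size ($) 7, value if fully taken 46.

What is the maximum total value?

188.6

Sort by value density: Podcast 46/7≈6.57, Email 47/14≈3.36, Radio 54/28≈1.93, Search 17/11≈1.55, Affiliate 21/18≈1.17, Influencer 18/30≈0.6.
Take all of Podcast (7 $, value 46) → 77 $ left.
Email: take in full, 14 $ for value 47 → 63 left.
Radio: take in full, 28 $ for value 54 → 35 left.
Take all of Search (11 $, value 17) → 24 $ left.
Take all of Affiliate (18 $, value 21) → 6 $ left.
Only 6 $ remain; take 6/30 of Influencer for value 18×6/30 = 3.6.
Total value = 188.6.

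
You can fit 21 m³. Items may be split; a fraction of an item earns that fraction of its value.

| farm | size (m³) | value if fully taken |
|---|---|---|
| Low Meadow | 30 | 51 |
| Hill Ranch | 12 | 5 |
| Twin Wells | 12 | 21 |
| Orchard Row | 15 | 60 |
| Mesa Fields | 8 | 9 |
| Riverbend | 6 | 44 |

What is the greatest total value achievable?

104

Best value per unit of size first: Riverbend 44/6≈7.33, Orchard Row 60/15≈4, Twin Wells 21/12≈1.75, Low Meadow 51/30≈1.7, Mesa Fields 9/8≈1.12, Hill Ranch 5/12≈0.417.
Take all of Riverbend (6 m³, value 44) ; 15 m³ left.
All 15 m³ of Orchard Row fit (value 60) ; 0 remain.
Total value = 104.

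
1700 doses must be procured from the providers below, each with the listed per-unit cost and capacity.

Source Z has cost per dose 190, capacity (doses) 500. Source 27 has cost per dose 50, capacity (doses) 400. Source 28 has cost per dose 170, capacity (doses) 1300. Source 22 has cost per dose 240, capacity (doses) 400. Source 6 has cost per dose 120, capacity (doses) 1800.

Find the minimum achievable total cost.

Use providers in increasing cost order.
Source 27 at 50: take all 400 doses ; 1300 still needed.
Take 1300 from Source 6 at 120 to finish.
Source 28, Source Z, Source 22: unused.
Cost = 400×50 + 1300×120 = 176000.

176000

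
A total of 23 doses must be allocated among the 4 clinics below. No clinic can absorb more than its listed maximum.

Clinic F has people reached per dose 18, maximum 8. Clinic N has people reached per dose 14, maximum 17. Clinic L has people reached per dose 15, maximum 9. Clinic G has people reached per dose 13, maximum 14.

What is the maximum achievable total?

Order the clinics by people reached per dose: Clinic F 18 > Clinic L 15 > Clinic N 14 > Clinic G 13.
Clinic F: +8 to 8 (cap) → 15 left.
Clinic L takes 9 to reach its cap of 9 → 6 left.
Clinic N has room for 17 but only 6 remain, so it gets 6.
Total = 18×8 + 14×6 + 15×9 = 363.

363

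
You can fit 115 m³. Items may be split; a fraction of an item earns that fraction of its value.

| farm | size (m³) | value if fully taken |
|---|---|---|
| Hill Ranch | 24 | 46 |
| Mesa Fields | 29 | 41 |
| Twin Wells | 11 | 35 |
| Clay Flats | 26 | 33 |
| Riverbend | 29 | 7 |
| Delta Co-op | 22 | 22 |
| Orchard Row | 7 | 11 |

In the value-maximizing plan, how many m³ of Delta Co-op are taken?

18

Rank by value-to-size ratio: Twin Wells 35/11≈3.18, Hill Ranch 46/24≈1.92, Orchard Row 11/7≈1.57, Mesa Fields 41/29≈1.41, Clay Flats 33/26≈1.27, Delta Co-op 22/22≈1, Riverbend 7/29≈0.241.
Take all of Twin Wells (11 m³, value 35) ; 104 m³ left.
Take all of Hill Ranch (24 m³, value 46) ; 80 m³ left.
All 7 m³ of Orchard Row fit (value 11) ; 73 remain.
All 29 m³ of Mesa Fields fit (value 41) ; 44 remain.
Clay Flats: take in full, 26 m³ for value 33 ; 18 left.
Fill the last 18 m³ with part of Delta Co-op: 18/22 of it earns 18.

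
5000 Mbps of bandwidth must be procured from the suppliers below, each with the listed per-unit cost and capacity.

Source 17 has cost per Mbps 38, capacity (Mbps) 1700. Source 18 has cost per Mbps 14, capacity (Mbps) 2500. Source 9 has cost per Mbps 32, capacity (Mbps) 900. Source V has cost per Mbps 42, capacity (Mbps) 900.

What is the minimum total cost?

124600

Fill from the cheapest supplier first.
Source 18 (14): use full 2500 ; 2500 Mbps to go.
Source 9 (32): use full 900 ; 1600 Mbps to go.
Take 1600 from Source 17 at 38 to finish.
Source V: unused.
Cost = 2500×14 + 900×32 + 1600×38 = 124600.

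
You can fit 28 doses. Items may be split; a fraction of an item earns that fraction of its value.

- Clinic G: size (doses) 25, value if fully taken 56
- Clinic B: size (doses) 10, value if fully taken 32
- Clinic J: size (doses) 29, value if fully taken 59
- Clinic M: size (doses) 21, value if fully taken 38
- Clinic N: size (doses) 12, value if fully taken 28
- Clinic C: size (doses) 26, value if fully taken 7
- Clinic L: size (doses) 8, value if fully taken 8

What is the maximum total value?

73.44

Rank by value-to-size ratio: Clinic B 32/10≈3.2, Clinic N 28/12≈2.33, Clinic G 56/25≈2.24, Clinic J 59/29≈2.03, Clinic M 38/21≈1.81, Clinic L 8/8≈1, Clinic C 7/26≈0.269.
All 10 doses of Clinic B fit (value 32) — 18 remain.
Clinic N: take in full, 12 doses for value 28 — 6 left.
6 doses left: a 6/25 share of Clinic G gives 56×6/25 = 13.44.
Total value = 73.44.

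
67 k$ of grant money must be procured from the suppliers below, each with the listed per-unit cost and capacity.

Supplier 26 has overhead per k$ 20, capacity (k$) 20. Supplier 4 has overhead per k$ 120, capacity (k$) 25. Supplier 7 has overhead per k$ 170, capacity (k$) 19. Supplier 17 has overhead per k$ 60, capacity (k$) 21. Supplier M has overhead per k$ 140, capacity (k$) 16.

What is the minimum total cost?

Fill from the cheapest supplier first.
Take 20 from Supplier 26 at 20 — need 47 more.
Supplier 17 at 60: take all 21 k$ — 26 still needed.
Supplier 4 at 120: take all 25 k$ — 1 still needed.
Supplier M (140): take the remaining 1 — done.
Supplier 7: unused.
Cost = 20×20 + 21×60 + 25×120 + 1×140 = 4800.

4800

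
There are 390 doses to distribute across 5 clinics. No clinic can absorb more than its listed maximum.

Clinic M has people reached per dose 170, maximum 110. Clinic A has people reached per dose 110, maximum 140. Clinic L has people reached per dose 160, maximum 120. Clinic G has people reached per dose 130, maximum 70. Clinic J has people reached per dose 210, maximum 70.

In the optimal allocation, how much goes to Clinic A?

20

Highest people reached per dose first: Clinic J 210 > Clinic M 170 > Clinic L 160 > Clinic G 130 > Clinic A 110.
Clinic J takes 70 to reach its cap of 70 ; 320 left.
Clinic M: +110 to 110 (cap) ; 210 left.
Clinic L takes 120 to reach its cap of 120 ; 90 left.
Clinic G takes 70 to reach its cap of 70 ; 20 left.
Clinic A: +20 (room for 140) → 20. Pool exhausted.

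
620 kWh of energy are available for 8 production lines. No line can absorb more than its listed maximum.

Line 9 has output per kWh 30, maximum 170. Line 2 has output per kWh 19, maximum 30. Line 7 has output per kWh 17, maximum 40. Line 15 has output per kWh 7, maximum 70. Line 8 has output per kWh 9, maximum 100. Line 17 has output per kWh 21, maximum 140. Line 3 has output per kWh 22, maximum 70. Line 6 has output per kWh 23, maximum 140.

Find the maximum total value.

14320

Order the production lines by output per kWh: Line 9 30 > Line 6 23 > Line 3 22 > Line 17 21 > Line 2 19 > Line 7 17 > Line 8 9 > Line 15 7.
Line 9 takes 170 to reach its cap of 170 — 450 left.
Line 6: +140 to 140 (cap) — 310 left.
Give Line 3 70 to hit its cap of 70 — 240 left.
Give Line 17 140 to hit its cap of 140 — 100 left.
Give Line 2 30 to hit its cap of 30 — 70 left.
Line 7 takes 40 to reach its cap of 40 — 30 left.
Only 30 left; Line 8 takes them to reach 30.
Total = 30×170 + 19×30 + 17×40 + 9×30 + 21×140 + 22×70 + 23×140 = 14320.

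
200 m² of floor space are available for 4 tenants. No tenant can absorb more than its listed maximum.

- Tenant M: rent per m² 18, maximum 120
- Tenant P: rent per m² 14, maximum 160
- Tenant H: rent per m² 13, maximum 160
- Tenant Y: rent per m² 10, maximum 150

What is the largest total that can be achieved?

3280

Highest rent per m² first: Tenant M 18 > Tenant P 14 > Tenant H 13 > Tenant Y 10.
Give Tenant M 120 to hit its cap of 120 → 80 left.
Only 80 left; Tenant P takes them to reach 80.
Total = 18×120 + 14×80 = 3280.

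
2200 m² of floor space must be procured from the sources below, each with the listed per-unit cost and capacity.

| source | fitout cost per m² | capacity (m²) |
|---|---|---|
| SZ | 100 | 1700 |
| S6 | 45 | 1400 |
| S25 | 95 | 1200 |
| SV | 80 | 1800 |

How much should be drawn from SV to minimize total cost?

800

Cheapest first:
Take 1400 from S6 at 45 — need 800 more.
SV (80): take the remaining 800 — done.
S25, SZ: unused.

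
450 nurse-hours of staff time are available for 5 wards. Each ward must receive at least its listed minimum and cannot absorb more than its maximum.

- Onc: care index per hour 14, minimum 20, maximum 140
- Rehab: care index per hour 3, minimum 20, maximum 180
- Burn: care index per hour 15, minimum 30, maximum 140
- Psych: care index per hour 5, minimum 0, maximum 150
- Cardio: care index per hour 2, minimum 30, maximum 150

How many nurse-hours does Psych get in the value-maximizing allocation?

120

Meeting every minimum uses 20+20+30+0+30 = 100 nurse-hours, leaving 350.
Order the wards by care index per hour: Burn 15 > Onc 14 > Psych 5 > Rehab 3 > Cardio 2.
Burn takes 110 more to reach its cap of 140 ; 240 left.
Give Onc 120 more to hit its cap of 140 ; 120 left.
Psych has room for 150 more but only 120 remain, so it gets 120.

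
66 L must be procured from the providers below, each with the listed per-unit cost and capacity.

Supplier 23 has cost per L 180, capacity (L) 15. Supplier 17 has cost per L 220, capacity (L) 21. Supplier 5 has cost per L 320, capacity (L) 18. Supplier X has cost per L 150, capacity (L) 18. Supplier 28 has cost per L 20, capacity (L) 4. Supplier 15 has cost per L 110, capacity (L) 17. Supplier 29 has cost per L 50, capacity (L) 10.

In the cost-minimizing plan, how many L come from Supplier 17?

2

Use providers in increasing cost order.
Take 4 from Supplier 28 at 20 ; need 62 more.
Supplier 29 at 50: take all 10 L ; 52 still needed.
Supplier 15 at 110: take all 17 L ; 35 still needed.
Supplier X (150): use full 18 ; 17 L to go.
Supplier 23 (180): use full 15 ; 2 L to go.
Take 2 from Supplier 17 at 220 to finish.
Supplier 5: unused.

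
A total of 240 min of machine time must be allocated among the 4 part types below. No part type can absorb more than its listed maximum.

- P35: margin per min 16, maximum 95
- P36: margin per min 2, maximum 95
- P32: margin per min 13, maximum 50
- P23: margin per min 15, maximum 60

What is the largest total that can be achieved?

Order the part types by margin per min: P35 16 > P23 15 > P32 13 > P36 2.
P35 takes 95 to reach its cap of 95 → 145 left.
Give P23 60 to hit its cap of 60 → 85 left.
P32 takes 50 to reach its cap of 50 → 35 left.
Only 35 left; P36 takes them to reach 35.
Total = 16×95 + 2×35 + 13×50 + 15×60 = 3140.

3140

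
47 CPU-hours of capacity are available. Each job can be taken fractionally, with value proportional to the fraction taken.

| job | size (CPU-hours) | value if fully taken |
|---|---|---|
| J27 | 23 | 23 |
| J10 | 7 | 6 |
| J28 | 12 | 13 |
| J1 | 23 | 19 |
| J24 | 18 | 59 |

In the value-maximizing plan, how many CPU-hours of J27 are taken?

Sort by value density: J24 59/18≈3.28, J28 13/12≈1.08, J27 23/23≈1, J10 6/7≈0.857, J1 19/23≈0.826.
J24: take in full, 18 CPU-hours for value 59 → 29 left.
J28: take in full, 12 CPU-hours for value 13 → 17 left.
Only 17 CPU-hours remain; take 17/23 of J27 for value 23×17/23 = 17.

17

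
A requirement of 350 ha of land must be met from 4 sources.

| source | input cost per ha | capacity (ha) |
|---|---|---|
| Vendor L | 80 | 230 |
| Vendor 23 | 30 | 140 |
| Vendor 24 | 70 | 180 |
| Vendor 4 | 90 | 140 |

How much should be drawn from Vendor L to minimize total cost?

30

Use sources in increasing cost order.
Vendor 23 at 30: take all 140 ha ; 210 still needed.
Take 180 from Vendor 24 at 70 ; need 30 more.
Take 30 from Vendor L at 80 to finish.
Vendor 4: unused.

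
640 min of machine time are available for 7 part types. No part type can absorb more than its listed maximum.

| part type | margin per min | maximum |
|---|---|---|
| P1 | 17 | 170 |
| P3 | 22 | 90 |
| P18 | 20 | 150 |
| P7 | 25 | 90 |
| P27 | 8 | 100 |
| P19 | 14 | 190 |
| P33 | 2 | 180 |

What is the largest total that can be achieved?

12080

Highest margin per min first: P7 25 > P3 22 > P18 20 > P1 17 > P19 14 > P27 8 > P33 2.
Give P7 90 to hit its cap of 90 — 550 left.
P3 takes 90 to reach its cap of 90 — 460 left.
P18 takes 150 to reach its cap of 150 — 310 left.
Give P1 170 to hit its cap of 170 — 140 left.
P19 has room for 190 but only 140 remain, so it gets 140.
Total = 17×170 + 22×90 + 20×150 + 25×90 + 14×140 = 12080.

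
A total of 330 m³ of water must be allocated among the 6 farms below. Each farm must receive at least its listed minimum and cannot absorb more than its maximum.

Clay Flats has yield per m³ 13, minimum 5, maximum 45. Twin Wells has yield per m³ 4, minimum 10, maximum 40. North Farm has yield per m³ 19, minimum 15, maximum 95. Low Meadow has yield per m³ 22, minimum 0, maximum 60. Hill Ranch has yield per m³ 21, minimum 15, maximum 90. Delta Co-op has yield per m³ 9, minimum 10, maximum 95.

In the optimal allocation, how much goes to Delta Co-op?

30

Meeting every minimum uses 5+10+15+0+15+10 = 55 m³, leaving 275.
Highest yield per m³ first: Low Meadow 22 > Hill Ranch 21 > North Farm 19 > Clay Flats 13 > Delta Co-op 9 > Twin Wells 4.
Low Meadow: +60 to 60 (cap) — 215 left.
Hill Ranch: +75 to 90 (cap) — 140 left.
North Farm takes 80 more to reach its cap of 95 — 60 left.
Clay Flats takes 40 more to reach its cap of 45 — 20 left.
Delta Co-op has room for 85 more but only 20 remain, so it gets 30.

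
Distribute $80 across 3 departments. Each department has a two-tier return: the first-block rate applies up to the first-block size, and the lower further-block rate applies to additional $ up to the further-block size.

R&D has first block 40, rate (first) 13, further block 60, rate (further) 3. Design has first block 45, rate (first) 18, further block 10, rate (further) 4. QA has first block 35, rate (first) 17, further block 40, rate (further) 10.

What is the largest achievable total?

Order all 6 blocks by rate: Design/tier1 18 > QA/tier1 17 > R&D/tier1 13 > QA/tier2 10 > Design/tier2 4 > R&D/tier2 3.
Design/tier1 (18): +45 — 35 left.
Fill QA tier1 block (35 at 17) — 0 left.
Total = 18×45 + 17×35 = 1405.

1405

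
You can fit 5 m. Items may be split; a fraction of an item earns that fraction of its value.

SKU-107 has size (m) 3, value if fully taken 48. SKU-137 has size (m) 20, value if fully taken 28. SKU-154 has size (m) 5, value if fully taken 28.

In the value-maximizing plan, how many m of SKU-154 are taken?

Best value per unit of size first: SKU-107 48/3≈16, SKU-154 28/5≈5.6, SKU-137 28/20≈1.4.
All 3 m of SKU-107 fit (value 48) — 2 remain.
Only 2 m remain; take 2/5 of SKU-154 for value 28×2/5 = 11.2.

2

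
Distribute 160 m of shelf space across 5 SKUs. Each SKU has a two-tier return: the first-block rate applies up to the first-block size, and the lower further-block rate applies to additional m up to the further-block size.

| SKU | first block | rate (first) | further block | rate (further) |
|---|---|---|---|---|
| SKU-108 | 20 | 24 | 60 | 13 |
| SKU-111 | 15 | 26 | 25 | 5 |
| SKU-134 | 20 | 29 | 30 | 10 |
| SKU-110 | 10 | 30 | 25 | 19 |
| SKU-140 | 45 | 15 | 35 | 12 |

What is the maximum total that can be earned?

3225

Rank every tier by rate: SKU-110/first 30 > SKU-134/first 29 > SKU-111/first 26 > SKU-108/first 24 > SKU-110/second 19 > SKU-140/first 15 > SKU-108/second 13 > SKU-140/second 12 > SKU-134/second 10 > SKU-111/second 5.
Fill SKU-110 first block (10 at 30) ; 150 left.
SKU-134 first at 29: fill all 20 ; 130 left.
SKU-111 first at 26: fill all 15 ; 115 left.
Fill SKU-108 first block (20 at 24) ; 95 left.
SKU-110 second at 19: fill all 25 ; 70 left.
Fill SKU-140 first block (45 at 15) ; 25 left.
25 remain; put them into SKU-108 second at 13.
Total = 30×10 + 29×20 + 26×15 + 24×20 + 19×25 + 15×45 + 13×25 = 3225.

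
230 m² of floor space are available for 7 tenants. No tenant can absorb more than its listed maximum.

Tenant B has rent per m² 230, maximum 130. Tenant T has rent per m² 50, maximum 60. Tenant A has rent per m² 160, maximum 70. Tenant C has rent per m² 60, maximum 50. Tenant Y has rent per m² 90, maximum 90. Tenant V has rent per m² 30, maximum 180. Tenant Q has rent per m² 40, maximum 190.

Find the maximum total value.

43800

Highest rent per m² first: Tenant B 230 > Tenant A 160 > Tenant Y 90 > Tenant C 60 > Tenant T 50 > Tenant Q 40 > Tenant V 30.
Tenant B takes 130 to reach its cap of 130 → 100 left.
Tenant A: +70 to 70 (cap) → 30 left.
Tenant Y: +30 (room for 90) → 30. Pool exhausted.
Total = 230×130 + 160×70 + 90×30 = 43800.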